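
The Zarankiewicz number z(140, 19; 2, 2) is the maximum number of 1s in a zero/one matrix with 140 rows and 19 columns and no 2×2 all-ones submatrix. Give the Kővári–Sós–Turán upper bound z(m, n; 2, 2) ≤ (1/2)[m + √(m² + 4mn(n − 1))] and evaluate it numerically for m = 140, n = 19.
z(140, 19; 2, 2) ≤ (1/2)[140 + √(140² + 4·140·19·18)] = (1/2)[140 + √211120] = 299.739

Kővári–Sós–Turán: let r_1, ..., r_140 be the row sums and z = Σ r_i the total number of 1s. Each pair of columns can share at most one row with both entries 1 (else a 2×2 all-ones block appears), so Σ_i C(r_i, 2) ≤ C(19, 2) = 171. By convexity Σ_i C(r_i, 2) ≥ 140·C(z/140, 2) = z(z − 140)/(2·140), giving z² − 140z − 140·19·18 ≤ 0 and hence z ≤ (1/2)[140 + √(19600 + 4·47880)] = (1/2)[140 + √211120] ≈ (1/2)(140 + 459.478) = 299.739.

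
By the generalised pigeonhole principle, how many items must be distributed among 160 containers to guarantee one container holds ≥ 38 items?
n = (38 − 1)·160 + 1 = 5921

By the generalised pigeonhole principle, to guarantee some box contains ≥ r objects we need more than (r − 1) · k objects total. Threshold: n = (r − 1) · k + 1. With r = 38 and k = 160: n = 37 · 160 + 1 = 5920 + 1 = 5921. For n = 5920 = 37 · 160, we can put exactly 37 objects in every box, avoiding 38 in any single one — so 5921 is tight.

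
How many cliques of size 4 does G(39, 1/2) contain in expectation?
E[# K_4] = C(39, 4) · (1/2)^C(4, 2) = 82251 / 2^6 = 1285.171875

For each 4-subset S of vertices (there are C(39, 4) = 82251 such S), let X_S = 1 if S induces a K_4 (all C(4, 2) = 6 edges present). Then P(X_S = 1) = (1/2)^6 = 1/64. By linearity of expectation, E[# K_4] = C(39, 4) · (1/2)^6 = 82251 / 64 = 1285.171875.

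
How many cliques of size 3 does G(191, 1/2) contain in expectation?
E[# K_3] = C(191, 3) · (1/2)^C(3, 2) = 1143135 / 2^3 = 142891.875

For each 3-subset S of vertices (there are C(191, 3) = 1143135 such S), let X_S = 1 if S induces a K_3 (all C(3, 2) = 3 edges present). Then P(X_S = 1) = (1/2)^3 = 1/8. By linearity of expectation, E[# K_3] = C(191, 3) · (1/2)^3 = 1143135 / 8 = 142891.875.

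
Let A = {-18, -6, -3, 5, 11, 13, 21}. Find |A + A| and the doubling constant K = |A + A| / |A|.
K = |A + A| / |A| = 25/7

Enumerate A + A = {a + b : a, b ∈ A}. With |A| = 7, there are |A|^2 = 49 ordered sum pairs; collecting distinct values, A + A = {-36, -24, -21, -13, -12, -9, -7, -6, -5, -1, 2, 3, 5, 7, 8, 10, 15, 16, 18, 22, 24, 26, 32, 34, 42}, so |A + A| = 25. Thus K = 25/7. For comparison, the minimum possible |A + A| over all 7-element sets is 2·7 − 1 = 13 (so min K = 13/7), attained only by arithmetic progressions.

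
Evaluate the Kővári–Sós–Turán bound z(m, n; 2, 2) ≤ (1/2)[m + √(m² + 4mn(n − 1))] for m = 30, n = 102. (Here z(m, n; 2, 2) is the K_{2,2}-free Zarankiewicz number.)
z(30, 102; 2, 2) ≤ (1/2)[30 + √(30² + 4·30·102·101)] = (1/2)[30 + √1237140] = 571.134

Kővári–Sós–Turán: let r_1, ..., r_30 be the row sums and z = Σ r_i the total number of 1s. Each pair of columns can share at most one row with both entries 1 (else a 2×2 all-ones block appears), so Σ_i C(r_i, 2) ≤ C(102, 2) = 5151. By convexity Σ_i C(r_i, 2) ≥ 30·C(z/30, 2) = z(z − 30)/(2·30), giving z² − 30z − 30·102·101 ≤ 0 and hence z ≤ (1/2)[30 + √(900 + 4·309060)] = (1/2)[30 + √1237140] ≈ (1/2)(30 + 1112.268) = 571.134.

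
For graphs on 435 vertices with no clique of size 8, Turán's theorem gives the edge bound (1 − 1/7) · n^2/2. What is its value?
Turán density bound = (6/7) · 435^2/2 = 567675/7 ≈ 81096.4286

Turán's theorem: ex(n, K_{r+1}) is achieved by the complete r-partite Turán graph T(n, r) with parts as balanced as possible, and is at most (1 − 1/r) · n^2/2. For r = 7, n = 435: the density bound is (6/7) · 189225/2 = 567675/7 ≈ 81096.4286. The integer-valued extremum is e(T(435, 7)) = 81096, which is strictly less than the density bound 567675/7 since 7 ∤ 435 (the parts of T(435, 7) cannot all be equal).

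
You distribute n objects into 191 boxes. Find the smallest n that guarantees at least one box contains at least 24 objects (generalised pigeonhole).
n = (24 − 1)·191 + 1 = 4394

By the generalised pigeonhole principle, to guarantee some box contains ≥ r objects we need more than (r − 1) · k objects total. Threshold: n = (r − 1) · k + 1. With r = 24 and k = 191: n = 23 · 191 + 1 = 4393 + 1 = 4394. For n = 4393 = 23 · 191, we can put exactly 23 objects in every box, avoiding 24 in any single one — so 4394 is tight.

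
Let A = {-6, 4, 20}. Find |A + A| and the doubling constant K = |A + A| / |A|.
K = |A + A| / |A| = 6/3 = 2

Enumerate A + A = {a + b : a, b ∈ A}. With |A| = 3, there are |A|^2 = 9 ordered sum pairs; collecting distinct values, A + A = {-12, -2, 8, 14, 24, 40}, so |A + A| = 6. Thus K = 6/3 = 2. For comparison, the minimum possible |A + A| over all 3-element sets is 2·3 − 1 = 5 (so min K = 5/3), attained only by arithmetic progressions.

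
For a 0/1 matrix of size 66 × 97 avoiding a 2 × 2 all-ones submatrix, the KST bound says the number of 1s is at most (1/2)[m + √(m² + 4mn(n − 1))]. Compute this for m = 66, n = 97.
z(66, 97; 2, 2) ≤ (1/2)[66 + √(66² + 4·66·97·96)] = (1/2)[66 + √2462724] = 817.6534

Kővári–Sós–Turán: let r_1, ..., r_66 be the row sums and z = Σ r_i the total number of 1s. Each pair of columns can share at most one row with both entries 1 (else a 2×2 all-ones block appears), so Σ_i C(r_i, 2) ≤ C(97, 2) = 4656. By convexity Σ_i C(r_i, 2) ≥ 66·C(z/66, 2) = z(z − 66)/(2·66), giving z² − 66z − 66·97·96 ≤ 0 and hence z ≤ (1/2)[66 + √(4356 + 4·614592)] = (1/2)[66 + √2462724] ≈ (1/2)(66 + 1569.3069) = 817.6534.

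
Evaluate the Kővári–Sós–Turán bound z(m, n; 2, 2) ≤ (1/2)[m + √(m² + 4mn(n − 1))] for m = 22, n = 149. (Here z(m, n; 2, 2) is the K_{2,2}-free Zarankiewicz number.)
z(22, 149; 2, 2) ≤ (1/2)[22 + √(22² + 4·22·149·148)] = (1/2)[22 + √1941060] = 707.6096

Kővári–Sós–Turán: let r_1, ..., r_22 be the row sums and z = Σ r_i the total number of 1s. Each pair of columns can share at most one row with both entries 1 (else a 2×2 all-ones block appears), so Σ_i C(r_i, 2) ≤ C(149, 2) = 11026. By convexity Σ_i C(r_i, 2) ≥ 22·C(z/22, 2) = z(z − 22)/(2·22), giving z² − 22z − 22·149·148 ≤ 0 and hence z ≤ (1/2)[22 + √(484 + 4·485144)] = (1/2)[22 + √1941060] ≈ (1/2)(22 + 1393.2193) = 707.6096.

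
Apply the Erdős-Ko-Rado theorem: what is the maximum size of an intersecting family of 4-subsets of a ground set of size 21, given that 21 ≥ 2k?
max |F| = C(20, 3) = 1140

Erdős-Ko-Rado (1961): when n ≥ 2k, max |F| = C(n−1, k−1). The bound is attained by the star {A : i ∈ A} for any fixed i ∈ [n]. Here C(21−1, 4−1) = C(20, 3) = 1140.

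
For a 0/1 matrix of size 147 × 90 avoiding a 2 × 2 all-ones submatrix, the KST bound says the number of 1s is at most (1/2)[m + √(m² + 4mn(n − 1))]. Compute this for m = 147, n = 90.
z(147, 90; 2, 2) ≤ (1/2)[147 + √(147² + 4·147·90·89)] = (1/2)[147 + √4731489] = 1161.0993

Kővári–Sós–Turán: let r_1, ..., r_147 be the row sums and z = Σ r_i the total number of 1s. Each pair of columns can share at most one row with both entries 1 (else a 2×2 all-ones block appears), so Σ_i C(r_i, 2) ≤ C(90, 2) = 4005. By convexity Σ_i C(r_i, 2) ≥ 147·C(z/147, 2) = z(z − 147)/(2·147), giving z² − 147z − 147·90·89 ≤ 0 and hence z ≤ (1/2)[147 + √(21609 + 4·1177470)] = (1/2)[147 + √4731489] ≈ (1/2)(147 + 2175.1986) = 1161.0993.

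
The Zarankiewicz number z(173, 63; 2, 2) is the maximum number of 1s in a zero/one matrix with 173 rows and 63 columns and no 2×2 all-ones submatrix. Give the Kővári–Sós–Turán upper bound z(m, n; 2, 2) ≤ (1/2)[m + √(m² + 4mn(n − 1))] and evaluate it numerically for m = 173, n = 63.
z(173, 63; 2, 2) ≤ (1/2)[173 + √(173² + 4·173·63·62)] = (1/2)[173 + √2732881] = 913.0714

Kővári–Sós–Turán: let r_1, ..., r_173 be the row sums and z = Σ r_i the total number of 1s. Each pair of columns can share at most one row with both entries 1 (else a 2×2 all-ones block appears), so Σ_i C(r_i, 2) ≤ C(63, 2) = 1953. By convexity Σ_i C(r_i, 2) ≥ 173·C(z/173, 2) = z(z − 173)/(2·173), giving z² − 173z − 173·63·62 ≤ 0 and hence z ≤ (1/2)[173 + √(29929 + 4·675738)] = (1/2)[173 + √2732881] ≈ (1/2)(173 + 1653.1428) = 913.0714.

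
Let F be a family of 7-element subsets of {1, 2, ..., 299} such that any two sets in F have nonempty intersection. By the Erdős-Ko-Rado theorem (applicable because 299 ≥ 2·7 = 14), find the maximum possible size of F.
max |F| = C(298, 6) = 924631947162

Erdős-Ko-Rado (1961): when n ≥ 2k, max |F| = C(n−1, k−1). The bound is attained by the star {A : i ∈ A} for any fixed i ∈ [n]. Here C(299−1, 7−1) = C(298, 6) = 924631947162.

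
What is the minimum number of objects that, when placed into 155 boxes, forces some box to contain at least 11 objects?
n = (11 − 1)·155 + 1 = 1551

By the generalised pigeonhole principle, to guarantee some box contains ≥ r objects we need more than (r − 1) · k objects total. Threshold: n = (r − 1) · k + 1. With r = 11 and k = 155: n = 10 · 155 + 1 = 1550 + 1 = 1551. For n = 1550 = 10 · 155, we can put exactly 10 objects in every box, avoiding 11 in any single one — so 1551 is tight.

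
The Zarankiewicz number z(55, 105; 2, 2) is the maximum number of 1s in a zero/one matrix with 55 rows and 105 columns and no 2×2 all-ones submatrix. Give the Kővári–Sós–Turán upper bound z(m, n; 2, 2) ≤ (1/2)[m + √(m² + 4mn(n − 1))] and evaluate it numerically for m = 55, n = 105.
z(55, 105; 2, 2) ≤ (1/2)[55 + √(55² + 4·55·105·104)] = (1/2)[55 + √2405425] = 802.9716

Kővári–Sós–Turán: let r_1, ..., r_55 be the row sums and z = Σ r_i the total number of 1s. Each pair of columns can share at most one row with both entries 1 (else a 2×2 all-ones block appears), so Σ_i C(r_i, 2) ≤ C(105, 2) = 5460. By convexity Σ_i C(r_i, 2) ≥ 55·C(z/55, 2) = z(z − 55)/(2·55), giving z² − 55z − 55·105·104 ≤ 0 and hence z ≤ (1/2)[55 + √(3025 + 4·600600)] = (1/2)[55 + √2405425] ≈ (1/2)(55 + 1550.9433) = 802.9716.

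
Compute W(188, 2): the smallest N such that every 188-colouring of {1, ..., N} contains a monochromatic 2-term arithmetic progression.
W(188, 2) = 188 + 1 = 189

A 2-term AP is any pair of integers, so a monochromatic 2-AP exists iff some colour is used at least twice. With 188 colours, the colouring i ↦ i on {1, ..., 188} uses each colour once, avoiding any monochromatic pair, so W(188, 2) > 188. For {1, ..., 189}, pigeonhole forces two integers of the same colour, which form a monochromatic 2-AP. Hence W(188, 2) = 189.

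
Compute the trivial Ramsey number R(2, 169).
R(2, 169) = 169

R(2, k) = k for all k ≥ 2: in a 2-colouring of K_k, either some edge is red (a red K_2) or all edges are blue (a blue K_k). And K_{168} coloured all-blue has no blue K_169, so R(2, 169) > 168. Hence R(2, 169) = 169.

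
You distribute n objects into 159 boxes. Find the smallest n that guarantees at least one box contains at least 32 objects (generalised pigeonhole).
n = (32 − 1)·159 + 1 = 4930

By the generalised pigeonhole principle, to guarantee some box contains ≥ r objects we need more than (r − 1) · k objects total. Threshold: n = (r − 1) · k + 1. With r = 32 and k = 159: n = 31 · 159 + 1 = 4929 + 1 = 4930. For n = 4929 = 31 · 159, we can put exactly 31 objects in every box, avoiding 32 in any single one — so 4930 is tight.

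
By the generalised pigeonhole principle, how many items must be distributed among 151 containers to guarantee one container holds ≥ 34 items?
n = (34 − 1)·151 + 1 = 4984

By the generalised pigeonhole principle, to guarantee some box contains ≥ r objects we need more than (r − 1) · k objects total. Threshold: n = (r − 1) · k + 1. With r = 34 and k = 151: n = 33 · 151 + 1 = 4983 + 1 = 4984. For n = 4983 = 33 · 151, we can put exactly 33 objects in every box, avoiding 34 in any single one — so 4984 is tight.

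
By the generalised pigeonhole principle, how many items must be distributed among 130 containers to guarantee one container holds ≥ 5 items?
n = (5 − 1)·130 + 1 = 521

By the generalised pigeonhole principle, to guarantee some box contains ≥ r objects we need more than (r − 1) · k objects total. Threshold: n = (r − 1) · k + 1. With r = 5 and k = 130: n = 4 · 130 + 1 = 520 + 1 = 521. For n = 520 = 4 · 130, we can put exactly 4 objects in every box, avoiding 5 in any single one — so 521 is tight.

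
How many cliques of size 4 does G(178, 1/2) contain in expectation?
E[# K_4] = C(178, 4) · (1/2)^C(4, 2) = 40432700 / 2^6 = 10108175/16 = 631760.9375

For each 4-subset S of vertices (there are C(178, 4) = 40432700 such S), let X_S = 1 if S induces a K_4 (all C(4, 2) = 6 edges present). Then P(X_S = 1) = (1/2)^6 = 1/64. By linearity of expectation, E[# K_4] = C(178, 4) · (1/2)^6 = 40432700 / 64 = 10108175/16 = 631760.9375.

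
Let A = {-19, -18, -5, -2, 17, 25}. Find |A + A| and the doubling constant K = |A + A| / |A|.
K = |A + A| / |A| = 21/6 = 7/2

Enumerate A + A = {a + b : a, b ∈ A}. With |A| = 6, there are |A|^2 = 36 ordered sum pairs; collecting distinct values, A + A = {-38, -37, -36, -24, -23, -21, -20, -10, -7, -4, -2, -1, 6, 7, 12, 15, 20, 23, 34, 42, 50}, so |A + A| = 21. Thus K = 21/6 = 7/2. For comparison, the minimum possible |A + A| over all 6-element sets is 2·6 − 1 = 11 (so min K = 11/6), attained only by arithmetic progressions.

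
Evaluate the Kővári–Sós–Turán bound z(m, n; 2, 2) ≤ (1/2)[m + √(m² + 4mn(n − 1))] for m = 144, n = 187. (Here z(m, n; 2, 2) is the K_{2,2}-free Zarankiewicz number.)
z(144, 187; 2, 2) ≤ (1/2)[144 + √(144² + 4·144·187·186)] = (1/2)[144 + √20055168] = 2311.1498

Kővári–Sós–Turán: let r_1, ..., r_144 be the row sums and z = Σ r_i the total number of 1s. Each pair of columns can share at most one row with both entries 1 (else a 2×2 all-ones block appears), so Σ_i C(r_i, 2) ≤ C(187, 2) = 17391. By convexity Σ_i C(r_i, 2) ≥ 144·C(z/144, 2) = z(z − 144)/(2·144), giving z² − 144z − 144·187·186 ≤ 0 and hence z ≤ (1/2)[144 + √(20736 + 4·5008608)] = (1/2)[144 + √20055168] ≈ (1/2)(144 + 4478.2997) = 2311.1498.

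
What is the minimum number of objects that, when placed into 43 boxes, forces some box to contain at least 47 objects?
n = (47 − 1)·43 + 1 = 1979

By the generalised pigeonhole principle, to guarantee some box contains ≥ r objects we need more than (r − 1) · k objects total. Threshold: n = (r − 1) · k + 1. With r = 47 and k = 43: n = 46 · 43 + 1 = 1978 + 1 = 1979. For n = 1978 = 46 · 43, we can put exactly 46 objects in every box, avoiding 47 in any single one — so 1979 is tight.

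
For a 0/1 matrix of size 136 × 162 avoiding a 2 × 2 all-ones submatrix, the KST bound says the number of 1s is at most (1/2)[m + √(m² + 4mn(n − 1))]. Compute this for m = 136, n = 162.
z(136, 162; 2, 2) ≤ (1/2)[136 + √(136² + 4·136·162·161)] = (1/2)[136 + √14207104] = 1952.6156

Kővári–Sós–Turán: let r_1, ..., r_136 be the row sums and z = Σ r_i the total number of 1s. Each pair of columns can share at most one row with both entries 1 (else a 2×2 all-ones block appears), so Σ_i C(r_i, 2) ≤ C(162, 2) = 13041. By convexity Σ_i C(r_i, 2) ≥ 136·C(z/136, 2) = z(z − 136)/(2·136), giving z² − 136z − 136·162·161 ≤ 0 and hence z ≤ (1/2)[136 + √(18496 + 4·3547152)] = (1/2)[136 + √14207104] ≈ (1/2)(136 + 3769.2312) = 1952.6156.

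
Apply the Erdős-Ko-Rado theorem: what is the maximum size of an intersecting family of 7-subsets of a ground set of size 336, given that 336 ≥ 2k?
max |F| = C(335, 6) = 1876648898685

Erdős-Ko-Rado (1961): when n ≥ 2k, max |F| = C(n−1, k−1). The bound is attained by the star {A : i ∈ A} for any fixed i ∈ [n]. Here C(336−1, 7−1) = C(335, 6) = 1876648898685.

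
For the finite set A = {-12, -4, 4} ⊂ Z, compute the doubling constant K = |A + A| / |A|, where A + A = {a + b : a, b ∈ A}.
K = |A + A| / |A| = 5/3

Enumerate A + A = {a + b : a, b ∈ A}. With |A| = 3, there are |A|^2 = 9 ordered sum pairs; collecting distinct values, A + A = {-24, -16, -8, 0, 8}, so |A + A| = 5. Thus K = 5/3. Here |A + A| = 2|A| − 1 = 5, the minimum possible — so K = 5/3 is minimal, which holds iff A is an arithmetic progression.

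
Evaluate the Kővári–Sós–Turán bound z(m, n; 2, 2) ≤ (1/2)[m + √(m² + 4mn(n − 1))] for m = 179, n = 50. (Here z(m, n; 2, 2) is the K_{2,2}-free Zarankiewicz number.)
z(179, 50; 2, 2) ≤ (1/2)[179 + √(179² + 4·179·50·49)] = (1/2)[179 + √1786241] = 757.7516

Kővári–Sós–Turán: let r_1, ..., r_179 be the row sums and z = Σ r_i the total number of 1s. Each pair of columns can share at most one row with both entries 1 (else a 2×2 all-ones block appears), so Σ_i C(r_i, 2) ≤ C(50, 2) = 1225. By convexity Σ_i C(r_i, 2) ≥ 179·C(z/179, 2) = z(z − 179)/(2·179), giving z² − 179z − 179·50·49 ≤ 0 and hence z ≤ (1/2)[179 + √(32041 + 4·438550)] = (1/2)[179 + √1786241] ≈ (1/2)(179 + 1336.5033) = 757.7516.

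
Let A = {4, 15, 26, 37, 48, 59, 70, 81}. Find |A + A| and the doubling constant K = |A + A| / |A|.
K = |A + A| / |A| = 15/8

Enumerate A + A = {a + b : a, b ∈ A}. With |A| = 8, there are |A|^2 = 64 ordered sum pairs; collecting distinct values, A + A = {8, 19, 30, 41, 52, 63, 74, 85, 96, 107, 118, 129, 140, 151, 162}, so |A + A| = 15. Thus K = 15/8. Here |A + A| = 2|A| − 1 = 15, the minimum possible — so K = 15/8 is minimal, which holds iff A is an arithmetic progression.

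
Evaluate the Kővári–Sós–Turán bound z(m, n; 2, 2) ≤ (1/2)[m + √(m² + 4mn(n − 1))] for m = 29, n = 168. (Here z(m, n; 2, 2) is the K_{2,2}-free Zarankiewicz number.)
z(29, 168; 2, 2) ≤ (1/2)[29 + √(29² + 4·29·168·167)] = (1/2)[29 + √3255337] = 916.6276

Kővári–Sós–Turán: let r_1, ..., r_29 be the row sums and z = Σ r_i the total number of 1s. Each pair of columns can share at most one row with both entries 1 (else a 2×2 all-ones block appears), so Σ_i C(r_i, 2) ≤ C(168, 2) = 14028. By convexity Σ_i C(r_i, 2) ≥ 29·C(z/29, 2) = z(z − 29)/(2·29), giving z² − 29z − 29·168·167 ≤ 0 and hence z ≤ (1/2)[29 + √(841 + 4·813624)] = (1/2)[29 + √3255337] ≈ (1/2)(29 + 1804.2552) = 916.6276.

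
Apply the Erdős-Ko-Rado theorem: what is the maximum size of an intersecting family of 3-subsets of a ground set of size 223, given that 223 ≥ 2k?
max |F| = C(222, 2) = 24531

The Erdős-Ko-Rado theorem states: for n ≥ 2k, an intersecting family of k-subsets of an n-element set has size at most C(n − 1, k − 1), with equality for 'star' families {A ⊆ [n] : |A| = k, i ∈ A} (fix an element i). For n = 223, k = 3: C(222, 2) = 24531.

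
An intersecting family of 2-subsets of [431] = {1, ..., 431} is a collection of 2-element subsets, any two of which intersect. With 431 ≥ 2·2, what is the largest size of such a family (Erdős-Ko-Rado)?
max |F| = C(430, 1) = 430

The Erdős-Ko-Rado theorem states: for n ≥ 2k, an intersecting family of k-subsets of an n-element set has size at most C(n − 1, k − 1), with equality for 'star' families {A ⊆ [n] : |A| = k, i ∈ A} (fix an element i). For n = 431, k = 2: C(430, 1) = 430.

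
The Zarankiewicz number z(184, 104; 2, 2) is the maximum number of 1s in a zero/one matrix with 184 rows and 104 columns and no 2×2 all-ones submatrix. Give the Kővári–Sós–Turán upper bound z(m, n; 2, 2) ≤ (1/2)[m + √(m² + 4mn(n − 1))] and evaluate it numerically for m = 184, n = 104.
z(184, 104; 2, 2) ≤ (1/2)[184 + √(184² + 4·184·104·103)] = (1/2)[184 + √7917888] = 1498.9371

Kővári–Sós–Turán: let r_1, ..., r_184 be the row sums and z = Σ r_i the total number of 1s. Each pair of columns can share at most one row with both entries 1 (else a 2×2 all-ones block appears), so Σ_i C(r_i, 2) ≤ C(104, 2) = 5356. By convexity Σ_i C(r_i, 2) ≥ 184·C(z/184, 2) = z(z − 184)/(2·184), giving z² − 184z − 184·104·103 ≤ 0 and hence z ≤ (1/2)[184 + √(33856 + 4·1971008)] = (1/2)[184 + √7917888] ≈ (1/2)(184 + 2813.8742) = 1498.9371.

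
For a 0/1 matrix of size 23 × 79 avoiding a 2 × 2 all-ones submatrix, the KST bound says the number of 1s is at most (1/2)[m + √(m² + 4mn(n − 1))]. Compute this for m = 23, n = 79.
z(23, 79; 2, 2) ≤ (1/2)[23 + √(23² + 4·23·79·78)] = (1/2)[23 + √567433] = 388.1407

Kővári–Sós–Turán: let r_1, ..., r_23 be the row sums and z = Σ r_i the total number of 1s. Each pair of columns can share at most one row with both entries 1 (else a 2×2 all-ones block appears), so Σ_i C(r_i, 2) ≤ C(79, 2) = 3081. By convexity Σ_i C(r_i, 2) ≥ 23·C(z/23, 2) = z(z − 23)/(2·23), giving z² − 23z − 23·79·78 ≤ 0 and hence z ≤ (1/2)[23 + √(529 + 4·141726)] = (1/2)[23 + √567433] ≈ (1/2)(23 + 753.2815) = 388.1407.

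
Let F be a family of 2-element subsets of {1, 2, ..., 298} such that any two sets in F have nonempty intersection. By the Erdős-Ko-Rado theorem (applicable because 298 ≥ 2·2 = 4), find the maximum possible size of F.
max |F| = C(297, 1) = 297

Erdős-Ko-Rado (1961): when n ≥ 2k, max |F| = C(n−1, k−1). The bound is attained by the star {A : i ∈ A} for any fixed i ∈ [n]. Here C(298−1, 2−1) = C(297, 1) = 297.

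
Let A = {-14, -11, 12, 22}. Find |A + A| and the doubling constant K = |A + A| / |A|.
K = |A + A| / |A| = 10/4 = 5/2

Enumerate A + A = {a + b : a, b ∈ A}. With |A| = 4, there are |A|^2 = 16 ordered sum pairs; collecting distinct values, A + A = {-28, -25, -22, -2, 1, 8, 11, 24, 34, 44}, so |A + A| = 10. Thus K = 10/4 = 5/2. For comparison, the minimum possible |A + A| over all 4-element sets is 2·4 − 1 = 7 (so min K = 7/4), attained only by arithmetic progressions.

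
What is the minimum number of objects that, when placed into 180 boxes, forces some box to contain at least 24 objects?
n = (24 − 1)·180 + 1 = 4141

By the generalised pigeonhole principle, to guarantee some box contains ≥ r objects we need more than (r − 1) · k objects total. Threshold: n = (r − 1) · k + 1. With r = 24 and k = 180: n = 23 · 180 + 1 = 4140 + 1 = 4141. For n = 4140 = 23 · 180, we can put exactly 23 objects in every box, avoiding 24 in any single one — so 4141 is tight.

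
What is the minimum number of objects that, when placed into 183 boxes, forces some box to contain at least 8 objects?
n = (8 − 1)·183 + 1 = 1282

By the generalised pigeonhole principle, to guarantee some box contains ≥ r objects we need more than (r − 1) · k objects total. Threshold: n = (r − 1) · k + 1. With r = 8 and k = 183: n = 7 · 183 + 1 = 1281 + 1 = 1282. For n = 1281 = 7 · 183, we can put exactly 7 objects in every box, avoiding 8 in any single one — so 1282 is tight.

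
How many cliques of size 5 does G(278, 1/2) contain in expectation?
E[# K_5] = C(278, 5) · (1/2)^C(5, 2) = 13345524830 / 2^10 = 6672762415/512 ≈ 13032739.091797

For each 5-subset S of vertices (there are C(278, 5) = 13345524830 such S), let X_S = 1 if S induces a K_5 (all C(5, 2) = 10 edges present). Then P(X_S = 1) = (1/2)^10 = 1/1024. By linearity of expectation, E[# K_5] = C(278, 5) · (1/2)^10 = 13345524830 / 1024 = 6672762415/512 ≈ 13032739.091797.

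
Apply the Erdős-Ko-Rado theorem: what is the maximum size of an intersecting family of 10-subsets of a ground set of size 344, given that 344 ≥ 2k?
max |F| = C(343, 9) = 162899920753439870

The Erdős-Ko-Rado theorem states: for n ≥ 2k, an intersecting family of k-subsets of an n-element set has size at most C(n − 1, k − 1), with equality for 'star' families {A ⊆ [n] : |A| = k, i ∈ A} (fix an element i). For n = 344, k = 10: C(343, 9) = 162899920753439870.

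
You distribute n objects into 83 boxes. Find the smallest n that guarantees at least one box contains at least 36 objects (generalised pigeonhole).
n = (36 − 1)·83 + 1 = 2906

By the generalised pigeonhole principle, to guarantee some box contains ≥ r objects we need more than (r − 1) · k objects total. Threshold: n = (r − 1) · k + 1. With r = 36 and k = 83: n = 35 · 83 + 1 = 2905 + 1 = 2906. For n = 2905 = 35 · 83, we can put exactly 35 objects in every box, avoiding 36 in any single one — so 2906 is tight.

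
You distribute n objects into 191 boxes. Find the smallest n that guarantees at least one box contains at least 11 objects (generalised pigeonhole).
n = (11 − 1)·191 + 1 = 1911

By the generalised pigeonhole principle, to guarantee some box contains ≥ r objects we need more than (r − 1) · k objects total. Threshold: n = (r − 1) · k + 1. With r = 11 and k = 191: n = 10 · 191 + 1 = 1910 + 1 = 1911. For n = 1910 = 10 · 191, we can put exactly 10 objects in every box, avoiding 11 in any single one — so 1911 is tight.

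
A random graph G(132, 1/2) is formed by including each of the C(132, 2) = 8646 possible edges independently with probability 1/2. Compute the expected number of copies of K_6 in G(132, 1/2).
E[# K_6] = C(132, 6) · (1/2)^C(6, 2) = 6547258432 / 2^15 = 102300913/512 ≈ 199806.470703

For each 6-subset S of vertices (there are C(132, 6) = 6547258432 such S), let X_S = 1 if S induces a K_6 (all C(6, 2) = 15 edges present). Then P(X_S = 1) = (1/2)^15 = 1/32768. By linearity of expectation, E[# K_6] = C(132, 6) · (1/2)^15 = 6547258432 / 32768 = 102300913/512 ≈ 199806.470703.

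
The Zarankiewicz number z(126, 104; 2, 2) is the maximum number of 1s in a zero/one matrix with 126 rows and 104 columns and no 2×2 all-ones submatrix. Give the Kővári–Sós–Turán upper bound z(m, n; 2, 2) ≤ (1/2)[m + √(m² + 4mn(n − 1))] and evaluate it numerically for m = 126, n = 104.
z(126, 104; 2, 2) ≤ (1/2)[126 + √(126² + 4·126·104·103)] = (1/2)[126 + √5414724] = 1226.478

Kővári–Sós–Turán: let r_1, ..., r_126 be the row sums and z = Σ r_i the total number of 1s. Each pair of columns can share at most one row with both entries 1 (else a 2×2 all-ones block appears), so Σ_i C(r_i, 2) ≤ C(104, 2) = 5356. By convexity Σ_i C(r_i, 2) ≥ 126·C(z/126, 2) = z(z − 126)/(2·126), giving z² − 126z − 126·104·103 ≤ 0 and hence z ≤ (1/2)[126 + √(15876 + 4·1349712)] = (1/2)[126 + √5414724] ≈ (1/2)(126 + 2326.956) = 1226.478.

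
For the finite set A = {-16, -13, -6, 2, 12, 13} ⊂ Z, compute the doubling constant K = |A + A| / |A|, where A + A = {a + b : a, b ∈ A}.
K = |A + A| / |A| = 20/6 = 10/3

Enumerate A + A = {a + b : a, b ∈ A}. With |A| = 6, there are |A|^2 = 36 ordered sum pairs; collecting distinct values, A + A = {-32, -29, -26, -22, -19, -14, -12, -11, -4, -3, -1, 0, 4, 6, 7, 14, 15, 24, 25, 26}, so |A + A| = 20. Thus K = 20/6 = 10/3. For comparison, the minimum possible |A + A| over all 6-element sets is 2·6 − 1 = 11 (so min K = 11/6), attained only by arithmetic progressions.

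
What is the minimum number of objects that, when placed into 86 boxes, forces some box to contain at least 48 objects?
n = (48 − 1)·86 + 1 = 4043

By the generalised pigeonhole principle, to guarantee some box contains ≥ r objects we need more than (r − 1) · k objects total. Threshold: n = (r − 1) · k + 1. With r = 48 and k = 86: n = 47 · 86 + 1 = 4042 + 1 = 4043. For n = 4042 = 47 · 86, we can put exactly 47 objects in every box, avoiding 48 in any single one — so 4043 is tight.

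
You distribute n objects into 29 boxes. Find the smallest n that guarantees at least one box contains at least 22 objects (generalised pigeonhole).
n = (22 − 1)·29 + 1 = 610

By the generalised pigeonhole principle, to guarantee some box contains ≥ r objects we need more than (r − 1) · k objects total. Threshold: n = (r − 1) · k + 1. With r = 22 and k = 29: n = 21 · 29 + 1 = 609 + 1 = 610. For n = 609 = 21 · 29, we can put exactly 21 objects in every box, avoiding 22 in any single one — so 610 is tight.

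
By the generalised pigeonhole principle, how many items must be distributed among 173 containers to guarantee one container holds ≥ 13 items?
n = (13 − 1)·173 + 1 = 2077

By the generalised pigeonhole principle, to guarantee some box contains ≥ r objects we need more than (r − 1) · k objects total. Threshold: n = (r − 1) · k + 1. With r = 13 and k = 173: n = 12 · 173 + 1 = 2076 + 1 = 2077. For n = 2076 = 12 · 173, we can put exactly 12 objects in every box, avoiding 13 in any single one — so 2077 is tight.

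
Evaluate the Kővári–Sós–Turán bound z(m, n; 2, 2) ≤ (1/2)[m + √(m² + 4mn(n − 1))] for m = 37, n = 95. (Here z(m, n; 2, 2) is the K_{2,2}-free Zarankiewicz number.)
z(37, 95; 2, 2) ≤ (1/2)[37 + √(37² + 4·37·95·94)] = (1/2)[37 + √1323009] = 593.6106

Kővári–Sós–Turán: let r_1, ..., r_37 be the row sums and z = Σ r_i the total number of 1s. Each pair of columns can share at most one row with both entries 1 (else a 2×2 all-ones block appears), so Σ_i C(r_i, 2) ≤ C(95, 2) = 4465. By convexity Σ_i C(r_i, 2) ≥ 37·C(z/37, 2) = z(z − 37)/(2·37), giving z² − 37z − 37·95·94 ≤ 0 and hence z ≤ (1/2)[37 + √(1369 + 4·330410)] = (1/2)[37 + √1323009] ≈ (1/2)(37 + 1150.2213) = 593.6106.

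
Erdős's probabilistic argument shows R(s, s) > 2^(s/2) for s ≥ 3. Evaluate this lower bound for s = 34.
2^(34/2) = 131072; so R(34, 34) > 131072

Colour each edge of K_n uniformly at random with red/blue. The expected number of monochromatic K_34 is C(n, 34) · 2 · 2^(−C(34,2)). If C(n, 34) · 2^(1 − C(34,2)) < 1, then with positive probability no monochromatic K_34 exists, so R(34, 34) > n. The standard estimate C(n, 34) ≤ n^34/34! shows this inequality holds whenever n ≤ 2^(34/2) (since 34! · 2^(C(34,2) − 1) > 2^(34^2/2) ≥ n^34). Hence R(34, 34) > 2^(34/2) = 131072.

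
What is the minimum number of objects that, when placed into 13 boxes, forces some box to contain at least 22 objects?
n = (22 − 1)·13 + 1 = 274

By the generalised pigeonhole principle, to guarantee some box contains ≥ r objects we need more than (r − 1) · k objects total. Threshold: n = (r − 1) · k + 1. With r = 22 and k = 13: n = 21 · 13 + 1 = 273 + 1 = 274. For n = 273 = 21 · 13, we can put exactly 21 objects in every box, avoiding 22 in any single one — so 274 is tight.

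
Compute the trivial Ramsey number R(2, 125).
R(2, 125) = 125

R(2, k) = k for all k ≥ 2: in a 2-colouring of K_k, either some edge is red (a red K_2) or all edges are blue (a blue K_k). And K_{124} coloured all-blue has no blue K_125, so R(2, 125) > 124. Hence R(2, 125) = 125.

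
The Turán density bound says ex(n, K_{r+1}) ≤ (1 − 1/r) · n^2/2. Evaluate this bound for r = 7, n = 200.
Turán density bound = (6/7) · 200^2/2 = 120000/7 ≈ 17142.8571

Turán's theorem: ex(n, K_{r+1}) is achieved by the complete r-partite Turán graph T(n, r) with parts as balanced as possible, and is at most (1 − 1/r) · n^2/2. For r = 7, n = 200: the density bound is (6/7) · 40000/2 = 120000/7 ≈ 17142.8571. The integer-valued extremum is e(T(200, 7)) = 17142, which is strictly less than the density bound 120000/7 since 7 ∤ 200 (the parts of T(200, 7) cannot all be equal).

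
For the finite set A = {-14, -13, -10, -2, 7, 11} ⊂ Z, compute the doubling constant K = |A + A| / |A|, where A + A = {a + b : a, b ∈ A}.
K = |A + A| / |A| = 20/6 = 10/3

Enumerate A + A = {a + b : a, b ∈ A}. With |A| = 6, there are |A|^2 = 36 ordered sum pairs; collecting distinct values, A + A = {-28, -27, -26, -24, -23, -20, -16, -15, -12, -7, -6, -4, -3, -2, 1, 5, 9, 14, 18, 22}, so |A + A| = 20. Thus K = 20/6 = 10/3. For comparison, the minimum possible |A + A| over all 6-element sets is 2·6 − 1 = 11 (so min K = 11/6), attained only by arithmetic progressions.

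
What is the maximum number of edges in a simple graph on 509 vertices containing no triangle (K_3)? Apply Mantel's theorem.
ex(509, K_3) = ⌊509^2/4⌋ = 64770

Mantel (1907): a triangle-free graph on n vertices has at most ⌊n^2/4⌋ edges, with equality for the complete bipartite graph K_{⌊n/2⌋, ⌈n/2⌉}. For n = 509: ⌊509^2/4⌋ = ⌊259081/4⌋ = 64770. The extremal graph is K_{254, 255}, which has 254·255 = 64770 edges.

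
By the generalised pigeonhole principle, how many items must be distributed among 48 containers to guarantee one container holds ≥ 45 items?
n = (45 − 1)·48 + 1 = 2113

By the generalised pigeonhole principle, to guarantee some box contains ≥ r objects we need more than (r − 1) · k objects total. Threshold: n = (r − 1) · k + 1. With r = 45 and k = 48: n = 44 · 48 + 1 = 2112 + 1 = 2113. For n = 2112 = 44 · 48, we can put exactly 44 objects in every box, avoiding 45 in any single one — so 2113 is tight.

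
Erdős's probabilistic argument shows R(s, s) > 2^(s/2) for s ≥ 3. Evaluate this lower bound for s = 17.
2^(17/2) = 362.0387; so R(17, 17) > 362.0387

Colour each edge of K_n uniformly at random with red/blue. The expected number of monochromatic K_17 is C(n, 17) · 2 · 2^(−C(17,2)). If C(n, 17) · 2^(1 − C(17,2)) < 1, then with positive probability no monochromatic K_17 exists, so R(17, 17) > n. The standard estimate C(n, 17) ≤ n^17/17! shows this inequality holds whenever n ≤ 2^(17/2) (since 17! · 2^(C(17,2) − 1) > 2^(17^2/2) ≥ n^17). Hence R(17, 17) > 2^(17/2) = 362.0387.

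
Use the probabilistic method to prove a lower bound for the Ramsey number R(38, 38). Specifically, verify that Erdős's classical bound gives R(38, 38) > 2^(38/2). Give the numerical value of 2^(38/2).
2^(38/2) = 524288; so R(38, 38) > 524288

Colour each edge of K_n uniformly at random with red/blue. The expected number of monochromatic K_38 is C(n, 38) · 2 · 2^(−C(38,2)). If C(n, 38) · 2^(1 − C(38,2)) < 1, then with positive probability no monochromatic K_38 exists, so R(38, 38) > n. The standard estimate C(n, 38) ≤ n^38/38! shows this inequality holds whenever n ≤ 2^(38/2) (since 38! · 2^(C(38,2) − 1) > 2^(38^2/2) ≥ n^38). Hence R(38, 38) > 2^(38/2) = 524288.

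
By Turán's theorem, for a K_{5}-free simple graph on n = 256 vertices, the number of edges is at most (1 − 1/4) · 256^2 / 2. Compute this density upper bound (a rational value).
Turán density bound = (3/4) · 256^2/2 = 24576

Turán's theorem: ex(n, K_{r+1}) is achieved by the complete r-partite Turán graph T(n, r) with parts as balanced as possible, and is at most (1 − 1/r) · n^2/2. For r = 4, n = 256: the density bound is (3/4) · 65536/2 = 24576. Since 4 ∣ 256, the Turán graph T(256, 4) has parts of equal size 64, and its edge count e(T(256, 4)) = 24576 attains the density bound exactly.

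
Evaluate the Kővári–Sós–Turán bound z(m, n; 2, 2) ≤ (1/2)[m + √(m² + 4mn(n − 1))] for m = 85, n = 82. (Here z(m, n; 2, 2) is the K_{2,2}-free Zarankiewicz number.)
z(85, 82; 2, 2) ≤ (1/2)[85 + √(85² + 4·85·82·81)] = (1/2)[85 + √2265505] = 795.0797

Kővári–Sós–Turán: let r_1, ..., r_85 be the row sums and z = Σ r_i the total number of 1s. Each pair of columns can share at most one row with both entries 1 (else a 2×2 all-ones block appears), so Σ_i C(r_i, 2) ≤ C(82, 2) = 3321. By convexity Σ_i C(r_i, 2) ≥ 85·C(z/85, 2) = z(z − 85)/(2·85), giving z² − 85z − 85·82·81 ≤ 0 and hence z ≤ (1/2)[85 + √(7225 + 4·564570)] = (1/2)[85 + √2265505] ≈ (1/2)(85 + 1505.1595) = 795.0797.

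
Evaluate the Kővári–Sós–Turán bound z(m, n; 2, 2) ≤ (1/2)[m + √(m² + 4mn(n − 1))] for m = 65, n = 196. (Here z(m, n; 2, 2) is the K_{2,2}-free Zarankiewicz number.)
z(65, 196; 2, 2) ≤ (1/2)[65 + √(65² + 4·65·196·195)] = (1/2)[65 + √9941425] = 1609.0013

Kővári–Sós–Turán: let r_1, ..., r_65 be the row sums and z = Σ r_i the total number of 1s. Each pair of columns can share at most one row with both entries 1 (else a 2×2 all-ones block appears), so Σ_i C(r_i, 2) ≤ C(196, 2) = 19110. By convexity Σ_i C(r_i, 2) ≥ 65·C(z/65, 2) = z(z − 65)/(2·65), giving z² − 65z − 65·196·195 ≤ 0 and hence z ≤ (1/2)[65 + √(4225 + 4·2484300)] = (1/2)[65 + √9941425] ≈ (1/2)(65 + 3153.0025) = 1609.0013.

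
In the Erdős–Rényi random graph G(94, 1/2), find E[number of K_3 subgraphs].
E[# K_3] = C(94, 3) · (1/2)^C(3, 2) = 134044 / 2^3 = 33511/2 = 16755.5

For each 3-subset S of vertices (there are C(94, 3) = 134044 such S), let X_S = 1 if S induces a K_3 (all C(3, 2) = 3 edges present). Then P(X_S = 1) = (1/2)^3 = 1/8. By linearity of expectation, E[# K_3] = C(94, 3) · (1/2)^3 = 134044 / 8 = 33511/2 = 16755.5.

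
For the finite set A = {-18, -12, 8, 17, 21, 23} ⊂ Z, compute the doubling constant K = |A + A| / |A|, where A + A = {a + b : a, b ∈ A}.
K = |A + A| / |A| = 20/6 = 10/3

Enumerate A + A = {a + b : a, b ∈ A}. With |A| = 6, there are |A|^2 = 36 ordered sum pairs; collecting distinct values, A + A = {-36, -30, -24, -10, -4, -1, 3, 5, 9, 11, 16, 25, 29, 31, 34, 38, 40, 42, 44, 46}, so |A + A| = 20. Thus K = 20/6 = 10/3. For comparison, the minimum possible |A + A| over all 6-element sets is 2·6 − 1 = 11 (so min K = 11/6), attained only by arithmetic progressions.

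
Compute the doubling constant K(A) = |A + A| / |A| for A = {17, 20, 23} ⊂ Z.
K = |A + A| / |A| = 5/3

Enumerate A + A = {a + b : a, b ∈ A}. With |A| = 3, there are |A|^2 = 9 ordered sum pairs; collecting distinct values, A + A = {34, 37, 40, 43, 46}, so |A + A| = 5. Thus K = 5/3. Here |A + A| = 2|A| − 1 = 5, the minimum possible — so K = 5/3 is minimal, which holds iff A is an arithmetic progression.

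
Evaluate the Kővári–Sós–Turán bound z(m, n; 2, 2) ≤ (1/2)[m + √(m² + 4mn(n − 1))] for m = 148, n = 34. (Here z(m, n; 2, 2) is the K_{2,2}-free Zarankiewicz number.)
z(148, 34; 2, 2) ≤ (1/2)[148 + √(148² + 4·148·34·33)] = (1/2)[148 + √686128] = 488.1642

Kővári–Sós–Turán: let r_1, ..., r_148 be the row sums and z = Σ r_i the total number of 1s. Each pair of columns can share at most one row with both entries 1 (else a 2×2 all-ones block appears), so Σ_i C(r_i, 2) ≤ C(34, 2) = 561. By convexity Σ_i C(r_i, 2) ≥ 148·C(z/148, 2) = z(z − 148)/(2·148), giving z² − 148z − 148·34·33 ≤ 0 and hence z ≤ (1/2)[148 + √(21904 + 4·166056)] = (1/2)[148 + √686128] ≈ (1/2)(148 + 828.3284) = 488.1642.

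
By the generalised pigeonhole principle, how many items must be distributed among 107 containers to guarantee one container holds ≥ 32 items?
n = (32 − 1)·107 + 1 = 3318

By the generalised pigeonhole principle, to guarantee some box contains ≥ r objects we need more than (r − 1) · k objects total. Threshold: n = (r − 1) · k + 1. With r = 32 and k = 107: n = 31 · 107 + 1 = 3317 + 1 = 3318. For n = 3317 = 31 · 107, we can put exactly 31 objects in every box, avoiding 32 in any single one — so 3318 is tight.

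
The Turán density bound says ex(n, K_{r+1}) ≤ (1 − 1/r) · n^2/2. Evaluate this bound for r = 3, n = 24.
Turán density bound = (2/3) · 24^2/2 = 192

Turán's theorem: ex(n, K_{r+1}) is achieved by the complete r-partite Turán graph T(n, r) with parts as balanced as possible, and is at most (1 − 1/r) · n^2/2. For r = 3, n = 24: the density bound is (2/3) · 576/2 = 192. Since 3 ∣ 24, the Turán graph T(24, 3) has parts of equal size 8, and its edge count e(T(24, 3)) = 192 attains the density bound exactly.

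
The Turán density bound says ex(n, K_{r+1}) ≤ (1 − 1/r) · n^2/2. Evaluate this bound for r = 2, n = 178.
Turán density bound = (1/2) · 178^2/2 = 7921

Turán's theorem: ex(n, K_{r+1}) is achieved by the complete r-partite Turán graph T(n, r) with parts as balanced as possible, and is at most (1 − 1/r) · n^2/2. For r = 2, n = 178: the density bound is (1/2) · 31684/2 = 7921. Since 2 ∣ 178, the Turán graph T(178, 2) has parts of equal size 89, and its edge count e(T(178, 2)) = 7921 attains the density bound exactly.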